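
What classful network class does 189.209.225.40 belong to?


First octet: 189
Binary: 10111101
10xxxxxx -> Class B (128-191)
Class B, default mask 255.255.0.0 (/16)


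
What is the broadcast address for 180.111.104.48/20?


Network: 180.111.96.0/20
Host bits = 12
Set all host bits to 1:
Broadcast: 180.111.111.255


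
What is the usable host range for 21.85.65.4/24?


Network: 21.85.65.0
Broadcast: 21.85.65.255
First usable = network + 1
Last usable = broadcast - 1
Range: 21.85.65.1 to 21.85.65.254


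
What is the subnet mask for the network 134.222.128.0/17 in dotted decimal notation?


/17 means 17 network bits, 15 host bits
Binary: 11111111111111111000000000000000
Mask: 255.255.128.0


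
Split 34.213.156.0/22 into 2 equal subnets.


New prefix = 22 + 1 = 23
Each subnet has 512 addresses
  34.213.156.0/23
  34.213.158.0/23
Subnets: 34.213.156.0/23, 34.213.158.0/23


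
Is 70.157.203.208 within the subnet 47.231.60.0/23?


Subnet network: 47.231.60.0
Test IP AND mask: 70.157.202.0
No, 70.157.203.208 is not in 47.231.60.0/23


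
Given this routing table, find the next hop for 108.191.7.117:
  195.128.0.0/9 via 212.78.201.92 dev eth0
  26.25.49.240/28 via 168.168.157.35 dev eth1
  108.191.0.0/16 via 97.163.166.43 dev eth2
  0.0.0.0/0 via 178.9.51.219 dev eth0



Longest prefix match for 108.191.7.117:
  /9 195.128.0.0: no
  /28 26.25.49.240: no
  /16 108.191.0.0: MATCH
  /0 0.0.0.0: MATCH
Selected: next-hop 97.163.166.43 via eth2 (matched /16)


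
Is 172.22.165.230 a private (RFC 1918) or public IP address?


RFC 1918 private ranges:
  10.0.0.0/8 (10.0.0.0 - 10.255.255.255)
  172.16.0.0/12 (172.16.0.0 - 172.31.255.255)
  192.168.0.0/16 (192.168.0.0 - 192.168.255.255)
Private (in 172.16.0.0/12)


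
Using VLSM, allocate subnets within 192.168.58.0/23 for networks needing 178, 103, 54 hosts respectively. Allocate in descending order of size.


178 hosts -> /24 (254 usable): 192.168.58.0/24
103 hosts -> /25 (126 usable): 192.168.59.0/25
54 hosts -> /26 (62 usable): 192.168.59.128/26
Allocation: 192.168.58.0/24 (178 hosts, 254 usable); 192.168.59.0/25 (103 hosts, 126 usable); 192.168.59.128/26 (54 hosts, 62 usable)


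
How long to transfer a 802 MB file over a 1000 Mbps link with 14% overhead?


Effective throughput = 1000 * (1 - 14/100) = 860 Mbps
File size in Mb = 802 * 8 = 6416 Mb
Time = 6416 / 860
Time = 7.4605 seconds


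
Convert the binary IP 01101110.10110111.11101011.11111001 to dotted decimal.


01101110 = 110
10110111 = 183
11101011 = 235
11111001 = 249
IP: 110.183.235.249


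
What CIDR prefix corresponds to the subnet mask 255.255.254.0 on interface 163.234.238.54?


Binary: 11111111.11111111.11111110.00000000
Count leading 1s
Prefix: /23


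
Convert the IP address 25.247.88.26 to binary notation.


25 = 00011001
247 = 11110111
88 = 01011000
26 = 00011010
Binary: 00011001.11110111.01011000.00011010


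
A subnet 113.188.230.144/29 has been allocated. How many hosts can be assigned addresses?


Host bits = 32 - 29 = 3
Total addresses = 2^3 = 8
Usable = total - 2 (network and broadcast)
Usable hosts: 6


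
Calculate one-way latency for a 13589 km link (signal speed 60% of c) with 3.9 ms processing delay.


Speed = 0.6 * 3e5 km/s = 180000 km/s
Propagation delay = 13589 / 180000 = 0.0755 s = 75.4944 ms
Processing delay = 3.9 ms
Total one-way latency = 79.3944 ms


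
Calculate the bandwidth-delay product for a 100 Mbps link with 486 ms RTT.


BDP = bandwidth * RTT
= 100 Mbps * 486 ms
= 100 * 1e6 * 486 / 1000 bits
= 48600000 bits
= 6075000 bytes
= 5932.6172 KB
BDP = 48600000 bits (6075000 bytes)


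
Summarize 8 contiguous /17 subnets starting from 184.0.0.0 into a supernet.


Original prefix: /17
Number of subnets: 8 = 2^3
New prefix = 17 - 3 = 14
Supernet: 184.0.0.0/14


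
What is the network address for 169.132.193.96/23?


IP:   10101001.10000100.11000001.01100000
Mask: 11111111.11111111.11111110.00000000
AND operation:
Net:  10101001.10000100.11000000.00000000
Network: 169.132.192.0/23


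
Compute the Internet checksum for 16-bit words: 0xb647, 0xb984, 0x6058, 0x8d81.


Sum all words (with carry folding):
+ 0xb647 = 0xb647
+ 0xb984 = 0x6fcc
+ 0x6058 = 0xd024
+ 0x8d81 = 0x5da6
One's complement: ~0x5da6
Checksum = 0xa259


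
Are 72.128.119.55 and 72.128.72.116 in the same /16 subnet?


Mask: 255.255.0.0
72.128.119.55 AND mask = 72.128.0.0
72.128.72.116 AND mask = 72.128.0.0
Yes, same subnet (72.128.0.0)


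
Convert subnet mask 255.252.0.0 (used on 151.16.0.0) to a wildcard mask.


Subnet mask: 255.252.0.0
Wildcard = 255.255.255.255 - subnet mask
255 - 255 = 0
255 - 252 = 3
255 - 0 = 255
255 - 0 = 255
Wildcard: 0.3.255.255


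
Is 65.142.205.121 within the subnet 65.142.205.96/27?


Subnet network: 65.142.205.96
Test IP AND mask: 65.142.205.96
Yes, 65.142.205.121 is in 65.142.205.96/27


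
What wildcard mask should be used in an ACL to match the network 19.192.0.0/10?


Subnet mask: 255.192.0.0
Wildcard = 255.255.255.255 - subnet mask
255 - 255 = 0
255 - 192 = 63
255 - 0 = 255
255 - 0 = 255
Wildcard: 0.63.255.255


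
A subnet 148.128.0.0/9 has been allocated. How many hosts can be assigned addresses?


Host bits = 32 - 9 = 23
Total addresses = 2^23 = 8388608
Usable = total - 2 (network and broadcast)
Usable hosts: 8388606


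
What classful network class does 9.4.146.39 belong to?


First octet: 9
Binary: 00001001
0xxxxxxx -> Class A (1-126)
Class A, default mask 255.0.0.0 (/8)


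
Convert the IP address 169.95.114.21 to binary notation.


169 = 10101001
95 = 01011111
114 = 01110010
21 = 00010101
Binary: 10101001.01011111.01110010.00010101


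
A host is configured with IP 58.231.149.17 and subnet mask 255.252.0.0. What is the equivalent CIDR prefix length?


Binary: 11111111.11111100.00000000.00000000
Count leading 1s
Prefix: /14


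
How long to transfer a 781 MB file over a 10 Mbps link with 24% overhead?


Effective throughput = 10 * (1 - 24/100) = 7.6 Mbps
File size in Mb = 781 * 8 = 6248 Mb
Time = 6248 / 7.6
Time = 822.1053 seconds


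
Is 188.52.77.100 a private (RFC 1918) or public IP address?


RFC 1918 private ranges:
  10.0.0.0/8 (10.0.0.0 - 10.255.255.255)
  172.16.0.0/12 (172.16.0.0 - 172.31.255.255)
  192.168.0.0/16 (192.168.0.0 - 192.168.255.255)
Public (not in any RFC 1918 range)


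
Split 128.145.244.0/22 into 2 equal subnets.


New prefix = 22 + 1 = 23
Each subnet has 512 addresses
  128.145.244.0/23
  128.145.246.0/23
Subnets: 128.145.244.0/23, 128.145.246.0/23


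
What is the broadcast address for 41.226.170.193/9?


Network: 41.128.0.0/9
Host bits = 23
Set all host bits to 1:
Broadcast: 41.255.255.255


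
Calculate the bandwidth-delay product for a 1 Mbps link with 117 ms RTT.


BDP = bandwidth * RTT
= 1 Mbps * 117 ms
= 1 * 1e6 * 117 / 1000 bits
= 117000 bits
= 14625 bytes
= 14.2822 KB
BDP = 117000 bits (14625 bytes)


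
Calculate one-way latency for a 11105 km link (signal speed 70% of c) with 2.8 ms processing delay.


Speed = 0.7 * 3e5 km/s = 210000 km/s
Propagation delay = 11105 / 210000 = 0.0529 s = 52.881 ms
Processing delay = 2.8 ms
Total one-way latency = 55.681 ms


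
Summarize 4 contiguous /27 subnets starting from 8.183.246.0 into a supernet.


Original prefix: /27
Number of subnets: 4 = 2^2
New prefix = 27 - 2 = 25
Supernet: 8.183.246.0/25


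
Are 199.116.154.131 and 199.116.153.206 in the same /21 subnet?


Mask: 255.255.248.0
199.116.154.131 AND mask = 199.116.152.0
199.116.153.206 AND mask = 199.116.152.0
Yes, same subnet (199.116.152.0)


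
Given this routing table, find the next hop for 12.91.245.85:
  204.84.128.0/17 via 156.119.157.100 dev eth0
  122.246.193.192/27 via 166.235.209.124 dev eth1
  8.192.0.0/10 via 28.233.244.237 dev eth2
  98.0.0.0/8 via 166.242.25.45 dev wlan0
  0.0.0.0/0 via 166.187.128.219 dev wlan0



Longest prefix match for 12.91.245.85:
  /17 204.84.128.0: no
  /27 122.246.193.192: no
  /10 8.192.0.0: no
  /8 98.0.0.0: no
  /0 0.0.0.0: MATCH
Selected: next-hop 166.187.128.219 via wlan0 (matched /0)


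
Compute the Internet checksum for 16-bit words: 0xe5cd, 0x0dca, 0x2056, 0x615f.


Sum all words (with carry folding):
+ 0xe5cd = 0xe5cd
+ 0x0dca = 0xf397
+ 0x2056 = 0x13ee
+ 0x615f = 0x754d
One's complement: ~0x754d
Checksum = 0x8ab2


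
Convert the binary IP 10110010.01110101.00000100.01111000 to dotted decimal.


10110010 = 178
01110101 = 117
00000100 = 4
01111000 = 120
IP: 178.117.4.120


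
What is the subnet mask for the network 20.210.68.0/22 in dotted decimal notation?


/22 means 22 network bits, 10 host bits
Binary: 11111111111111111111110000000000
Mask: 255.255.252.0


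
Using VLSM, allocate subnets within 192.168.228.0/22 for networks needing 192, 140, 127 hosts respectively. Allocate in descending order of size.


192 hosts -> /24 (254 usable): 192.168.228.0/24
140 hosts -> /24 (254 usable): 192.168.229.0/24
127 hosts -> /24 (254 usable): 192.168.230.0/24
Allocation: 192.168.228.0/24 (192 hosts, 254 usable); 192.168.229.0/24 (140 hosts, 254 usable); 192.168.230.0/24 (127 hosts, 254 usable)


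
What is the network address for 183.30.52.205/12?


IP:   10110111.00011110.00110100.11001101
Mask: 11111111.11110000.00000000.00000000
AND operation:
Net:  10110111.00010000.00000000.00000000
Network: 183.16.0.0/12


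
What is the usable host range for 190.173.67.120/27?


Network: 190.173.67.96
Broadcast: 190.173.67.127
First usable = network + 1
Last usable = broadcast - 1
Range: 190.173.67.97 to 190.173.67.126


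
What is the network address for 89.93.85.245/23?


IP:   01011001.01011101.01010101.11110101
Mask: 11111111.11111111.11111110.00000000
AND operation:
Net:  01011001.01011101.01010100.00000000
Network: 89.93.84.0/23


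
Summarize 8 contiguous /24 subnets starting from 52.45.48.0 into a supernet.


Original prefix: /24
Number of subnets: 8 = 2^3
New prefix = 24 - 3 = 21
Supernet: 52.45.48.0/21


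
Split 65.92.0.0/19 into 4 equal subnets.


New prefix = 19 + 2 = 21
Each subnet has 2048 addresses
  65.92.0.0/21
  65.92.8.0/21
  65.92.16.0/21
  65.92.24.0/21
Subnets: 65.92.0.0/21, 65.92.8.0/21, 65.92.16.0/21, 65.92.24.0/21


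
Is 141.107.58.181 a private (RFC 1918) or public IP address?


RFC 1918 private ranges:
  10.0.0.0/8 (10.0.0.0 - 10.255.255.255)
  172.16.0.0/12 (172.16.0.0 - 172.31.255.255)
  192.168.0.0/16 (192.168.0.0 - 192.168.255.255)
Public (not in any RFC 1918 range)


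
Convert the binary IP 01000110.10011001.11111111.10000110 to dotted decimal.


01000110 = 70
10011001 = 153
11111111 = 255
10000110 = 134
IP: 70.153.255.134


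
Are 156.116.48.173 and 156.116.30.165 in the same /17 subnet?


Mask: 255.255.128.0
156.116.48.173 AND mask = 156.116.0.0
156.116.30.165 AND mask = 156.116.0.0
Yes, same subnet (156.116.0.0)


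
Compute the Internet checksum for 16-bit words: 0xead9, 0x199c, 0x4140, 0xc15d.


Sum all words (with carry folding):
+ 0xead9 = 0xead9
+ 0x199c = 0x0476
+ 0x4140 = 0x45b6
+ 0xc15d = 0x0714
One's complement: ~0x0714
Checksum = 0xf8eb


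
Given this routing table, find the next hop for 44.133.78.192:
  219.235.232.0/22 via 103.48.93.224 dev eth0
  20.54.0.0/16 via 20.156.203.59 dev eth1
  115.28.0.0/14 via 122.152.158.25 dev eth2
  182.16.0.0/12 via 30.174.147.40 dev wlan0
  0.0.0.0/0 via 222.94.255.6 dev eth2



Longest prefix match for 44.133.78.192:
  /22 219.235.232.0: no
  /16 20.54.0.0: no
  /14 115.28.0.0: no
  /12 182.16.0.0: no
  /0 0.0.0.0: MATCH
Selected: next-hop 222.94.255.6 via eth2 (matched /0)


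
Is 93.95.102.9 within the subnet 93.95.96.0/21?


Subnet network: 93.95.96.0
Test IP AND mask: 93.95.96.0
Yes, 93.95.102.9 is in 93.95.96.0/21


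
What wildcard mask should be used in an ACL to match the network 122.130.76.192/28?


Subnet mask: 255.255.255.240
Wildcard = 255.255.255.255 - subnet mask
255 - 255 = 0
255 - 255 = 0
255 - 255 = 0
255 - 240 = 15
Wildcard: 0.0.0.15


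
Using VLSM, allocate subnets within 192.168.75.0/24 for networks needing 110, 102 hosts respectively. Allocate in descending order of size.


110 hosts -> /25 (126 usable): 192.168.75.0/25
102 hosts -> /25 (126 usable): 192.168.75.128/25
Allocation: 192.168.75.0/25 (110 hosts, 126 usable); 192.168.75.128/25 (102 hosts, 126 usable)


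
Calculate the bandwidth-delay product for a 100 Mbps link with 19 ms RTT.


BDP = bandwidth * RTT
= 100 Mbps * 19 ms
= 100 * 1e6 * 19 / 1000 bits
= 1900000 bits
= 237500 bytes
= 231.9336 KB
BDP = 1900000 bits (237500 bytes)


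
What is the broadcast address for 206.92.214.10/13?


Network: 206.88.0.0/13
Host bits = 19
Set all host bits to 1:
Broadcast: 206.95.255.255


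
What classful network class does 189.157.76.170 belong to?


First octet: 189
Binary: 10111101
10xxxxxx -> Class B (128-191)
Class B, default mask 255.255.0.0 (/16)


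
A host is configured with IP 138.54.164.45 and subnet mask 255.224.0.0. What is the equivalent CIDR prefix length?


Binary: 11111111.11100000.00000000.00000000
Count leading 1s
Prefix: /11


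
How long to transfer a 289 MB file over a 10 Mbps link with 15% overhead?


Effective throughput = 10 * (1 - 15/100) = 8.5 Mbps
File size in Mb = 289 * 8 = 2312 Mb
Time = 2312 / 8.5
Time = 272 seconds


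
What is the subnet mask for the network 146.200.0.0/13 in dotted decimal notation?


/13 means 13 network bits, 19 host bits
Binary: 11111111111110000000000000000000
Mask: 255.248.0.0


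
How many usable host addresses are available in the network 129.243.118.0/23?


Host bits = 32 - 23 = 9
Total addresses = 2^9 = 512
Usable = total - 2 (network and broadcast)
Usable hosts: 510


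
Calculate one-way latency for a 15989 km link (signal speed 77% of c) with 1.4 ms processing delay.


Speed = 0.77 * 3e5 km/s = 231000 km/s
Propagation delay = 15989 / 231000 = 0.0692 s = 69.2165 ms
Processing delay = 1.4 ms
Total one-way latency = 70.6165 ms


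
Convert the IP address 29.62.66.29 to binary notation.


29 = 00011101
62 = 00111110
66 = 01000010
29 = 00011101
Binary: 00011101.00111110.01000010.00011101


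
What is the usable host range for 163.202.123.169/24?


Network: 163.202.123.0
Broadcast: 163.202.123.255
First usable = network + 1
Last usable = broadcast - 1
Range: 163.202.123.1 to 163.202.123.254


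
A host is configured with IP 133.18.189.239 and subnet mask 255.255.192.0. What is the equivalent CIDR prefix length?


Binary: 11111111.11111111.11000000.00000000
Count leading 1s
Prefix: /18


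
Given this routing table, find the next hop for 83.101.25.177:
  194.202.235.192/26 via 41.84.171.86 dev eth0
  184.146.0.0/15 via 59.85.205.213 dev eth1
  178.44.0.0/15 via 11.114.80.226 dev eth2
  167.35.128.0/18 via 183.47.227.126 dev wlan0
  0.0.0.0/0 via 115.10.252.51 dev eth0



Longest prefix match for 83.101.25.177:
  /26 194.202.235.192: no
  /15 184.146.0.0: no
  /15 178.44.0.0: no
  /18 167.35.128.0: no
  /0 0.0.0.0: MATCH
Selected: next-hop 115.10.252.51 via eth0 (matched /0)


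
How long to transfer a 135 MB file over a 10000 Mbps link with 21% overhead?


Effective throughput = 10000 * (1 - 21/100) = 7900 Mbps
File size in Mb = 135 * 8 = 1080 Mb
Time = 1080 / 7900
Time = 0.1367 seconds


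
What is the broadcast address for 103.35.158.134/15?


Network: 103.34.0.0/15
Host bits = 17
Set all host bits to 1:
Broadcast: 103.35.255.255


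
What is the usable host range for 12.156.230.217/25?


Network: 12.156.230.128
Broadcast: 12.156.230.255
First usable = network + 1
Last usable = broadcast - 1
Range: 12.156.230.129 to 12.156.230.254


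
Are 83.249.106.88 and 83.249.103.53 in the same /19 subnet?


Mask: 255.255.224.0
83.249.106.88 AND mask = 83.249.96.0
83.249.103.53 AND mask = 83.249.96.0
Yes, same subnet (83.249.96.0)


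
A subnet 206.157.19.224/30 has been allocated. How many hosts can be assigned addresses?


Host bits = 32 - 30 = 2
Total addresses = 2^2 = 4
Usable = total - 2 (network and broadcast)
Usable hosts: 2


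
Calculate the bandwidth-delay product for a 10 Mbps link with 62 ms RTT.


BDP = bandwidth * RTT
= 10 Mbps * 62 ms
= 10 * 1e6 * 62 / 1000 bits
= 620000 bits
= 77500 bytes
= 75.6836 KB
BDP = 620000 bits (77500 bytes)


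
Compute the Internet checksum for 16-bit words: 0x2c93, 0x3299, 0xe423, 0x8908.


Sum all words (with carry folding):
+ 0x2c93 = 0x2c93
+ 0x3299 = 0x5f2c
+ 0xe423 = 0x4350
+ 0x8908 = 0xcc58
One's complement: ~0xcc58
Checksum = 0x33a7


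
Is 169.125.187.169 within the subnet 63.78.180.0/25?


Subnet network: 63.78.180.0
Test IP AND mask: 169.125.187.128
No, 169.125.187.169 is not in 63.78.180.0/25


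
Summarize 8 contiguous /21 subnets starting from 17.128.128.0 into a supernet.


Original prefix: /21
Number of subnets: 8 = 2^3
New prefix = 21 - 3 = 18
Supernet: 17.128.128.0/18


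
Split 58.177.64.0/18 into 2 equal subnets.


New prefix = 18 + 1 = 19
Each subnet has 8192 addresses
  58.177.64.0/19
  58.177.96.0/19
Subnets: 58.177.64.0/19, 58.177.96.0/19


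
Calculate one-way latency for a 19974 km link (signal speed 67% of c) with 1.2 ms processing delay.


Speed = 0.67 * 3e5 km/s = 201000 km/s
Propagation delay = 19974 / 201000 = 0.0994 s = 99.3731 ms
Processing delay = 1.2 ms
Total one-way latency = 100.5731 ms


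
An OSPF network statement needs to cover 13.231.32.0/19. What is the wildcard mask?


Subnet mask: 255.255.224.0
Wildcard = 255.255.255.255 - subnet mask
255 - 255 = 0
255 - 255 = 0
255 - 224 = 31
255 - 0 = 255
Wildcard: 0.0.31.255


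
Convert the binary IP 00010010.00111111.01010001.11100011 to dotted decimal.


00010010 = 18
00111111 = 63
01010001 = 81
11100011 = 227
IP: 18.63.81.227


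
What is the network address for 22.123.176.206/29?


IP:   00010110.01111011.10110000.11001110
Mask: 11111111.11111111.11111111.11111000
AND operation:
Net:  00010110.01111011.10110000.11001000
Network: 22.123.176.200/29


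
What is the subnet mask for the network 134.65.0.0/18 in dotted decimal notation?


/18 means 18 network bits, 14 host bits
Binary: 11111111111111111100000000000000
Mask: 255.255.192.0


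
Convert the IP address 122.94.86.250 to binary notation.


122 = 01111010
94 = 01011110
86 = 01010110
250 = 11111010
Binary: 01111010.01011110.01010110.11111010


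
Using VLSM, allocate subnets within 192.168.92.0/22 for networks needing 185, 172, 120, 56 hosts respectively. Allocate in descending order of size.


185 hosts -> /24 (254 usable): 192.168.92.0/24
172 hosts -> /24 (254 usable): 192.168.93.0/24
120 hosts -> /25 (126 usable): 192.168.94.0/25
56 hosts -> /26 (62 usable): 192.168.94.128/26
Allocation: 192.168.92.0/24 (185 hosts, 254 usable); 192.168.93.0/24 (172 hosts, 254 usable); 192.168.94.0/25 (120 hosts, 126 usable); 192.168.94.128/26 (56 hosts, 62 usable)


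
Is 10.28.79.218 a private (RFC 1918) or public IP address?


RFC 1918 private ranges:
  10.0.0.0/8 (10.0.0.0 - 10.255.255.255)
  172.16.0.0/12 (172.16.0.0 - 172.31.255.255)
  192.168.0.0/16 (192.168.0.0 - 192.168.255.255)
Private (in 10.0.0.0/8)


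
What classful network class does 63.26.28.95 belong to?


First octet: 63
Binary: 00111111
0xxxxxxx -> Class A (1-126)
Class A, default mask 255.0.0.0 (/8)


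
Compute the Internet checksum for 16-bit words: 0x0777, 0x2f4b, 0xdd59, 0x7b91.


Sum all words (with carry folding):
+ 0x0777 = 0x0777
+ 0x2f4b = 0x36c2
+ 0xdd59 = 0x141c
+ 0x7b91 = 0x8fad
One's complement: ~0x8fad
Checksum = 0x7052


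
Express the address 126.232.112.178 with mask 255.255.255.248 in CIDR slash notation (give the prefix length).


Binary: 11111111.11111111.11111111.11111000
Count leading 1s
Prefix: /29


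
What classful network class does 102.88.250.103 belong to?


First octet: 102
Binary: 01100110
0xxxxxxx -> Class A (1-126)
Class A, default mask 255.0.0.0 (/8)


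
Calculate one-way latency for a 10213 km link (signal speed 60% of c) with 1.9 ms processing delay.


Speed = 0.6 * 3e5 km/s = 180000 km/s
Propagation delay = 10213 / 180000 = 0.0567 s = 56.7389 ms
Processing delay = 1.9 ms
Total one-way latency = 58.6389 ms


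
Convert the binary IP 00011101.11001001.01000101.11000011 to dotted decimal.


00011101 = 29
11001001 = 201
01000101 = 69
11000011 = 195
IP: 29.201.69.195


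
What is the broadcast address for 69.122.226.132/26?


Network: 69.122.226.128/26
Host bits = 6
Set all host bits to 1:
Broadcast: 69.122.226.191


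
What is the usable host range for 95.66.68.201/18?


Network: 95.66.64.0
Broadcast: 95.66.127.255
First usable = network + 1
Last usable = broadcast - 1
Range: 95.66.64.1 to 95.66.127.254


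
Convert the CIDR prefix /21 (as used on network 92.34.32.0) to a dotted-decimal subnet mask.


/21 means 21 network bits, 11 host bits
Binary: 11111111111111111111100000000000
Mask: 255.255.248.0


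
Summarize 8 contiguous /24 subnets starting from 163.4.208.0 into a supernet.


Original prefix: /24
Number of subnets: 8 = 2^3
New prefix = 24 - 3 = 21
Supernet: 163.4.208.0/21


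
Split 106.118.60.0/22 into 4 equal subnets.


New prefix = 22 + 2 = 24
Each subnet has 256 addresses
  106.118.60.0/24
  106.118.61.0/24
  106.118.62.0/24
  106.118.63.0/24
Subnets: 106.118.60.0/24, 106.118.61.0/24, 106.118.62.0/24, 106.118.63.0/24


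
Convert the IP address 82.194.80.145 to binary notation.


82 = 01010010
194 = 11000010
80 = 01010000
145 = 10010001
Binary: 01010010.11000010.01010000.10010001


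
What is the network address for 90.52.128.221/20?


IP:   01011010.00110100.10000000.11011101
Mask: 11111111.11111111.11110000.00000000
AND operation:
Net:  01011010.00110100.10000000.00000000
Network: 90.52.128.0/20


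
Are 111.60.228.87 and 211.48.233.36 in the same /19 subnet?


Mask: 255.255.224.0
111.60.228.87 AND mask = 111.60.224.0
211.48.233.36 AND mask = 211.48.224.0
No, different subnets (111.60.224.0 vs 211.48.224.0)


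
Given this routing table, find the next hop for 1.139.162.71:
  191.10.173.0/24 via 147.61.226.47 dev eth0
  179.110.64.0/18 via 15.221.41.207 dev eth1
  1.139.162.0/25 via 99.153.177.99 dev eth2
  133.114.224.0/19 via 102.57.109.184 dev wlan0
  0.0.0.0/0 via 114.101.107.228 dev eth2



Longest prefix match for 1.139.162.71:
  /24 191.10.173.0: no
  /18 179.110.64.0: no
  /25 1.139.162.0: MATCH
  /19 133.114.224.0: no
  /0 0.0.0.0: MATCH
Selected: next-hop 99.153.177.99 via eth2 (matched /25)


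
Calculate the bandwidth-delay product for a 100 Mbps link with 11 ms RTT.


BDP = bandwidth * RTT
= 100 Mbps * 11 ms
= 100 * 1e6 * 11 / 1000 bits
= 1100000 bits
= 137500 bytes
= 134.2773 KB
BDP = 1100000 bits (137500 bytes)


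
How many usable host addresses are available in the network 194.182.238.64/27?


Host bits = 32 - 27 = 5
Total addresses = 2^5 = 32
Usable = total - 2 (network and broadcast)
Usable hosts: 30


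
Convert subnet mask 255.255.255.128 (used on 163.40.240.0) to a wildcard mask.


Subnet mask: 255.255.255.128
Wildcard = 255.255.255.255 - subnet mask
255 - 255 = 0
255 - 255 = 0
255 - 255 = 0
255 - 128 = 127
Wildcard: 0.0.0.127


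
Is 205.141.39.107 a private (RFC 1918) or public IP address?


RFC 1918 private ranges:
  10.0.0.0/8 (10.0.0.0 - 10.255.255.255)
  172.16.0.0/12 (172.16.0.0 - 172.31.255.255)
  192.168.0.0/16 (192.168.0.0 - 192.168.255.255)
Public (not in any RFC 1918 range)


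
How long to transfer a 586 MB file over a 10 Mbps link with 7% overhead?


Effective throughput = 10 * (1 - 7/100) = 9.3 Mbps
File size in Mb = 586 * 8 = 4688 Mb
Time = 4688 / 9.3
Time = 504.086 seconds


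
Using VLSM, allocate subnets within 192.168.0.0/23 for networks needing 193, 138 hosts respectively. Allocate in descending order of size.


193 hosts -> /24 (254 usable): 192.168.0.0/24
138 hosts -> /24 (254 usable): 192.168.1.0/24
Allocation: 192.168.0.0/24 (193 hosts, 254 usable); 192.168.1.0/24 (138 hosts, 254 usable)


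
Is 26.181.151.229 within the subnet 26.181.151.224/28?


Subnet network: 26.181.151.224
Test IP AND mask: 26.181.151.224
Yes, 26.181.151.229 is in 26.181.151.224/28


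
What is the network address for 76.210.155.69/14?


IP:   01001100.11010010.10011011.01000101
Mask: 11111111.11111100.00000000.00000000
AND operation:
Net:  01001100.11010000.00000000.00000000
Network: 76.208.0.0/14


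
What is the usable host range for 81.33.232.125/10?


Network: 81.0.0.0
Broadcast: 81.63.255.255
First usable = network + 1
Last usable = broadcast - 1
Range: 81.0.0.1 to 81.63.255.254


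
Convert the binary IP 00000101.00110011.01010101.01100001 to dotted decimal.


00000101 = 5
00110011 = 51
01010101 = 85
01100001 = 97
IP: 5.51.85.97


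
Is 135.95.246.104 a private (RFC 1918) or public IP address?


RFC 1918 private ranges:
  10.0.0.0/8 (10.0.0.0 - 10.255.255.255)
  172.16.0.0/12 (172.16.0.0 - 172.31.255.255)
  192.168.0.0/16 (192.168.0.0 - 192.168.255.255)
Public (not in any RFC 1918 range)


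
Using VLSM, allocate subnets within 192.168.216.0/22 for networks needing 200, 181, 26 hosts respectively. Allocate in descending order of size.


200 hosts -> /24 (254 usable): 192.168.216.0/24
181 hosts -> /24 (254 usable): 192.168.217.0/24
26 hosts -> /27 (30 usable): 192.168.218.0/27
Allocation: 192.168.216.0/24 (200 hosts, 254 usable); 192.168.217.0/24 (181 hosts, 254 usable); 192.168.218.0/27 (26 hosts, 30 usable)


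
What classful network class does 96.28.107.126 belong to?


First octet: 96
Binary: 01100000
0xxxxxxx -> Class A (1-126)
Class A, default mask 255.0.0.0 (/8)


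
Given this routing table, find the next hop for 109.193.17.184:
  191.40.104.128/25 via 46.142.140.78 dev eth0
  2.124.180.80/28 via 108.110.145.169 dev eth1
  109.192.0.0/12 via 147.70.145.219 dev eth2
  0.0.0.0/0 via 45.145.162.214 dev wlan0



Longest prefix match for 109.193.17.184:
  /25 191.40.104.128: no
  /28 2.124.180.80: no
  /12 109.192.0.0: MATCH
  /0 0.0.0.0: MATCH
Selected: next-hop 147.70.145.219 via eth2 (matched /12)


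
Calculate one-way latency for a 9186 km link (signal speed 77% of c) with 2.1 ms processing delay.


Speed = 0.77 * 3e5 km/s = 231000 km/s
Propagation delay = 9186 / 231000 = 0.0398 s = 39.7662 ms
Processing delay = 2.1 ms
Total one-way latency = 41.8662 ms


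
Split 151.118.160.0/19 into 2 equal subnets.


New prefix = 19 + 1 = 20
Each subnet has 4096 addresses
  151.118.160.0/20
  151.118.176.0/20
Subnets: 151.118.160.0/20, 151.118.176.0/20


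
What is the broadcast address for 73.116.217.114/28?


Network: 73.116.217.112/28
Host bits = 4
Set all host bits to 1:
Broadcast: 73.116.217.127


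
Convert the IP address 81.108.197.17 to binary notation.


81 = 01010001
108 = 01101100
197 = 11000101
17 = 00010001
Binary: 01010001.01101100.11000101.00010001


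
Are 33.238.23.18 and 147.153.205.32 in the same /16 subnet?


Mask: 255.255.0.0
33.238.23.18 AND mask = 33.238.0.0
147.153.205.32 AND mask = 147.153.0.0
No, different subnets (33.238.0.0 vs 147.153.0.0)


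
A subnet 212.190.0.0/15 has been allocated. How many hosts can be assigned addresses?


Host bits = 32 - 15 = 17
Total addresses = 2^17 = 131072
Usable = total - 2 (network and broadcast)
Usable hosts: 131070


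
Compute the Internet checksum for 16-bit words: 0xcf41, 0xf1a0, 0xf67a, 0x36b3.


Sum all words (with carry folding):
+ 0xcf41 = 0xcf41
+ 0xf1a0 = 0xc0e2
+ 0xf67a = 0xb75d
+ 0x36b3 = 0xee10
One's complement: ~0xee10
Checksum = 0x11ef


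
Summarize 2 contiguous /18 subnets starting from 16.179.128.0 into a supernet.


Original prefix: /18
Number of subnets: 2 = 2^1
New prefix = 18 - 1 = 17
Supernet: 16.179.128.0/17


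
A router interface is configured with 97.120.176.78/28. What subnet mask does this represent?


/28 means 28 network bits, 4 host bits
Binary: 11111111111111111111111111110000
Mask: 255.255.255.240


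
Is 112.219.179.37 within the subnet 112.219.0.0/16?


Subnet network: 112.219.0.0
Test IP AND mask: 112.219.0.0
Yes, 112.219.179.37 is in 112.219.0.0/16


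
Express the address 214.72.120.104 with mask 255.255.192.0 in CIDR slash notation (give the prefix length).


Binary: 11111111.11111111.11000000.00000000
Count leading 1s
Prefix: /18


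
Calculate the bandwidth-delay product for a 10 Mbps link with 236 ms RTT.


BDP = bandwidth * RTT
= 10 Mbps * 236 ms
= 10 * 1e6 * 236 / 1000 bits
= 2360000 bits
= 295000 bytes
= 288.0859 KB
BDP = 2360000 bits (295000 bytes)


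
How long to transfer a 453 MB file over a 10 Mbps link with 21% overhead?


Effective throughput = 10 * (1 - 21/100) = 7.9 Mbps
File size in Mb = 453 * 8 = 3624 Mb
Time = 3624 / 7.9
Time = 458.7342 seconds


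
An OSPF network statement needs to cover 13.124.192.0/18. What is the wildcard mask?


Subnet mask: 255.255.192.0
Wildcard = 255.255.255.255 - subnet mask
255 - 255 = 0
255 - 255 = 0
255 - 192 = 63
255 - 0 = 255
Wildcard: 0.0.63.255


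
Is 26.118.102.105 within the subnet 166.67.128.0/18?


Subnet network: 166.67.128.0
Test IP AND mask: 26.118.64.0
No, 26.118.102.105 is not in 166.67.128.0/18


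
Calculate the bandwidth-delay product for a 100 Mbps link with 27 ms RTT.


BDP = bandwidth * RTT
= 100 Mbps * 27 ms
= 100 * 1e6 * 27 / 1000 bits
= 2700000 bits
= 337500 bytes
= 329.5898 KB
BDP = 2700000 bits (337500 bytes)


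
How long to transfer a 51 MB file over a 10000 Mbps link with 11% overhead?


Effective throughput = 10000 * (1 - 11/100) = 8900 Mbps
File size in Mb = 51 * 8 = 408 Mb
Time = 408 / 8900
Time = 0.0458 seconds


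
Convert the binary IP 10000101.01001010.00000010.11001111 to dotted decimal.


10000101 = 133
01001010 = 74
00000010 = 2
11001111 = 207
IP: 133.74.2.207


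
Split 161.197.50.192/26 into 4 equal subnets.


New prefix = 26 + 2 = 28
Each subnet has 16 addresses
  161.197.50.192/28
  161.197.50.208/28
  161.197.50.224/28
  161.197.50.240/28
Subnets: 161.197.50.192/28, 161.197.50.208/28, 161.197.50.224/28, 161.197.50.240/28


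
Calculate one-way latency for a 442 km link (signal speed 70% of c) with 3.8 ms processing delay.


Speed = 0.7 * 3e5 km/s = 210000 km/s
Propagation delay = 442 / 210000 = 0.0021 s = 2.1048 ms
Processing delay = 3.8 ms
Total one-way latency = 5.9048 ms


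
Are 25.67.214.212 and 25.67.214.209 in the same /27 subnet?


Mask: 255.255.255.224
25.67.214.212 AND mask = 25.67.214.192
25.67.214.209 AND mask = 25.67.214.192
Yes, same subnet (25.67.214.192)


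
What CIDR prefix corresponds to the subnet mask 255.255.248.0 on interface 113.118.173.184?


Binary: 11111111.11111111.11111000.00000000
Count leading 1s
Prefix: /21


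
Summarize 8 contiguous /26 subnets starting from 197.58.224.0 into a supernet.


Original prefix: /26
Number of subnets: 8 = 2^3
New prefix = 26 - 3 = 23
Supernet: 197.58.224.0/23


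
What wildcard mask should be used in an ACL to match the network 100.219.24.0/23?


Subnet mask: 255.255.254.0
Wildcard = 255.255.255.255 - subnet mask
255 - 255 = 0
255 - 255 = 0
255 - 254 = 1
255 - 0 = 255
Wildcard: 0.0.1.255


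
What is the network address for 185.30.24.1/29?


IP:   10111001.00011110.00011000.00000001
Mask: 11111111.11111111.11111111.11111000
AND operation:
Net:  10111001.00011110.00011000.00000000
Network: 185.30.24.0/29


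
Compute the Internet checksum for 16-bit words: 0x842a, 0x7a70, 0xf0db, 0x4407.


Sum all words (with carry folding):
+ 0x842a = 0x842a
+ 0x7a70 = 0xfe9a
+ 0xf0db = 0xef76
+ 0x4407 = 0x337e
One's complement: ~0x337e
Checksum = 0xcc81


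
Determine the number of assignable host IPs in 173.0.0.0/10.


Host bits = 32 - 10 = 22
Total addresses = 2^22 = 4194304
Usable = total - 2 (network and broadcast)
Usable hosts: 4194302


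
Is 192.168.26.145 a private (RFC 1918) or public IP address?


RFC 1918 private ranges:
  10.0.0.0/8 (10.0.0.0 - 10.255.255.255)
  172.16.0.0/12 (172.16.0.0 - 172.31.255.255)
  192.168.0.0/16 (192.168.0.0 - 192.168.255.255)
Private (in 192.168.0.0/16)


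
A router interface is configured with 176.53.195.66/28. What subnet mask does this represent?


/28 means 28 network bits, 4 host bits
Binary: 11111111111111111111111111110000
Mask: 255.255.255.240


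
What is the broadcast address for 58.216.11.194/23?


Network: 58.216.10.0/23
Host bits = 9
Set all host bits to 1:
Broadcast: 58.216.11.255


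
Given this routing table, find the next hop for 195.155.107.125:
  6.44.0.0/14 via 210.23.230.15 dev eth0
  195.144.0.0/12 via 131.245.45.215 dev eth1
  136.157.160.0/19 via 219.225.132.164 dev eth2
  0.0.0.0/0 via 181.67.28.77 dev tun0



Longest prefix match for 195.155.107.125:
  /14 6.44.0.0: no
  /12 195.144.0.0: MATCH
  /19 136.157.160.0: no
  /0 0.0.0.0: MATCH
Selected: next-hop 131.245.45.215 via eth1 (matched /12)


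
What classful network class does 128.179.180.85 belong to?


First octet: 128
Binary: 10000000
10xxxxxx -> Class B (128-191)
Class B, default mask 255.255.0.0 (/16)


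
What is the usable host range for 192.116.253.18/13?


Network: 192.112.0.0
Broadcast: 192.119.255.255
First usable = network + 1
Last usable = broadcast - 1
Range: 192.112.0.1 to 192.119.255.254


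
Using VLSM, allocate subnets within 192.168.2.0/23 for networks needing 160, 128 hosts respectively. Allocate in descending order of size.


160 hosts -> /24 (254 usable): 192.168.2.0/24
128 hosts -> /24 (254 usable): 192.168.3.0/24
Allocation: 192.168.2.0/24 (160 hosts, 254 usable); 192.168.3.0/24 (128 hosts, 254 usable)


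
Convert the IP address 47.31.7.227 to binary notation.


47 = 00101111
31 = 00011111
7 = 00000111
227 = 11100011
Binary: 00101111.00011111.00000111.11100011


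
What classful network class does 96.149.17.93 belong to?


First octet: 96
Binary: 01100000
0xxxxxxx -> Class A (1-126)
Class A, default mask 255.0.0.0 (/8)


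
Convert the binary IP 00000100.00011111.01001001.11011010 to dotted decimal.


00000100 = 4
00011111 = 31
01001001 = 73
11011010 = 218
IP: 4.31.73.218


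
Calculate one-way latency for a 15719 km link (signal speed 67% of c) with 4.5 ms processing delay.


Speed = 0.67 * 3e5 km/s = 201000 km/s
Propagation delay = 15719 / 201000 = 0.0782 s = 78.204 ms
Processing delay = 4.5 ms
Total one-way latency = 82.704 ms


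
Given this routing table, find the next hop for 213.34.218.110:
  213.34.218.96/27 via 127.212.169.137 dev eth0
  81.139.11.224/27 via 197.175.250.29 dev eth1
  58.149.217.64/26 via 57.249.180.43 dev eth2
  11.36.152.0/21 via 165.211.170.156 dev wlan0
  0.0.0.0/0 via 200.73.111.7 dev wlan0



Longest prefix match for 213.34.218.110:
  /27 213.34.218.96: MATCH
  /27 81.139.11.224: no
  /26 58.149.217.64: no
  /21 11.36.152.0: no
  /0 0.0.0.0: MATCH
Selected: next-hop 127.212.169.137 via eth0 (matched /27)


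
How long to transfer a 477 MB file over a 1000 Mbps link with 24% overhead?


Effective throughput = 1000 * (1 - 24/100) = 760 Mbps
File size in Mb = 477 * 8 = 3816 Mb
Time = 3816 / 760
Time = 5.0211 seconds


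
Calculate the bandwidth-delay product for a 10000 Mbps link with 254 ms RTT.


BDP = bandwidth * RTT
= 10000 Mbps * 254 ms
= 10000 * 1e6 * 254 / 1000 bits
= 2540000000 bits
= 317500000 bytes
= 310058.5938 KB
BDP = 2540000000 bits (317500000 bytes)


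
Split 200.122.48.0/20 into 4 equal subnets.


New prefix = 20 + 2 = 22
Each subnet has 1024 addresses
  200.122.48.0/22
  200.122.52.0/22
  200.122.56.0/22
  200.122.60.0/22
Subnets: 200.122.48.0/22, 200.122.52.0/22, 200.122.56.0/22, 200.122.60.0/22


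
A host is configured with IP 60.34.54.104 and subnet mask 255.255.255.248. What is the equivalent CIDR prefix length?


Binary: 11111111.11111111.11111111.11111000
Count leading 1s
Prefix: /29


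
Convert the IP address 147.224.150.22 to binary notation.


147 = 10010011
224 = 11100000
150 = 10010110
22 = 00010110
Binary: 10010011.11100000.10010110.00010110


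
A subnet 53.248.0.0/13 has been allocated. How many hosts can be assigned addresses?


Host bits = 32 - 13 = 19
Total addresses = 2^19 = 524288
Usable = total - 2 (network and broadcast)
Usable hosts: 524286


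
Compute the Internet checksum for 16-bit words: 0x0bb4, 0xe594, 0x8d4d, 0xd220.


Sum all words (with carry folding):
+ 0x0bb4 = 0x0bb4
+ 0xe594 = 0xf148
+ 0x8d4d = 0x7e96
+ 0xd220 = 0x50b7
One's complement: ~0x50b7
Checksum = 0xaf48


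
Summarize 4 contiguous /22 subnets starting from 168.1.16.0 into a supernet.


Original prefix: /22
Number of subnets: 4 = 2^2
New prefix = 22 - 2 = 20
Supernet: 168.1.16.0/20


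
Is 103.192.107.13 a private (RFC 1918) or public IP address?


RFC 1918 private ranges:
  10.0.0.0/8 (10.0.0.0 - 10.255.255.255)
  172.16.0.0/12 (172.16.0.0 - 172.31.255.255)
  192.168.0.0/16 (192.168.0.0 - 192.168.255.255)
Public (not in any RFC 1918 range)


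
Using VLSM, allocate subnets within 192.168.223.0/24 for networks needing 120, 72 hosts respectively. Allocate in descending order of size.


120 hosts -> /25 (126 usable): 192.168.223.0/25
72 hosts -> /25 (126 usable): 192.168.223.128/25
Allocation: 192.168.223.0/25 (120 hosts, 126 usable); 192.168.223.128/25 (72 hosts, 126 usable)


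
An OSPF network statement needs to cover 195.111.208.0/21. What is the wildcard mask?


Subnet mask: 255.255.248.0
Wildcard = 255.255.255.255 - subnet mask
255 - 255 = 0
255 - 255 = 0
255 - 248 = 7
255 - 0 = 255
Wildcard: 0.0.7.255


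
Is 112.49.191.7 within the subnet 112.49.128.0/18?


Subnet network: 112.49.128.0
Test IP AND mask: 112.49.128.0
Yes, 112.49.191.7 is in 112.49.128.0/18


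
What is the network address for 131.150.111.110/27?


IP:   10000011.10010110.01101111.01101110
Mask: 11111111.11111111.11111111.11100000
AND operation:
Net:  10000011.10010110.01101111.01100000
Network: 131.150.111.96/27


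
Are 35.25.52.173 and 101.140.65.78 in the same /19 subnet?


Mask: 255.255.224.0
35.25.52.173 AND mask = 35.25.32.0
101.140.65.78 AND mask = 101.140.64.0
No, different subnets (35.25.32.0 vs 101.140.64.0)


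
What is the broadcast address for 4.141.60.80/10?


Network: 4.128.0.0/10
Host bits = 22
Set all host bits to 1:
Broadcast: 4.191.255.255


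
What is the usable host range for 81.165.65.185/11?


Network: 81.160.0.0
Broadcast: 81.191.255.255
First usable = network + 1
Last usable = broadcast - 1
Range: 81.160.0.1 to 81.191.255.254


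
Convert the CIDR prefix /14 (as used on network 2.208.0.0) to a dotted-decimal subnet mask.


/14 means 14 network bits, 18 host bits
Binary: 11111111111111000000000000000000
Mask: 255.252.0.0


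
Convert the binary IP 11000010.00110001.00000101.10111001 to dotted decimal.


11000010 = 194
00110001 = 49
00000101 = 5
10111001 = 185
IP: 194.49.5.185


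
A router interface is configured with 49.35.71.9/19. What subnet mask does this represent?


/19 means 19 network bits, 13 host bits
Binary: 11111111111111111110000000000000
Mask: 255.255.224.0


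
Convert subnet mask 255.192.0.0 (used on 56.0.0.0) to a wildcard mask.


Subnet mask: 255.192.0.0
Wildcard = 255.255.255.255 - subnet mask
255 - 255 = 0
255 - 192 = 63
255 - 0 = 255
255 - 0 = 255
Wildcard: 0.63.255.255


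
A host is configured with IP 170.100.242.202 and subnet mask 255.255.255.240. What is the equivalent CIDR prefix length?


Binary: 11111111.11111111.11111111.11110000
Count leading 1s
Prefix: /28


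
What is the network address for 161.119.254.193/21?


IP:   10100001.01110111.11111110.11000001
Mask: 11111111.11111111.11111000.00000000
AND operation:
Net:  10100001.01110111.11111000.00000000
Network: 161.119.248.0/21
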